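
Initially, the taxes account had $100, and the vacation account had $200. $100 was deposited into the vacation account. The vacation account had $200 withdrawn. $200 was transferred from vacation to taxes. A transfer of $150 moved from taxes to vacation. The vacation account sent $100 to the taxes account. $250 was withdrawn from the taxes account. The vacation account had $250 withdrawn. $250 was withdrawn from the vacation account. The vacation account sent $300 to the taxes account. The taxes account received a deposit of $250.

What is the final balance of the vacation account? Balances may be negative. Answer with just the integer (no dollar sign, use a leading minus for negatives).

Answer: -850

Derivation:
Tracking account balances step by step:
Start: taxes=100, vacation=200
Event 1 (deposit 100 to vacation): vacation: 200 + 100 = 300. Balances: taxes=100, vacation=300
Event 2 (withdraw 200 from vacation): vacation: 300 - 200 = 100. Balances: taxes=100, vacation=100
Event 3 (transfer 200 vacation -> taxes): vacation: 100 - 200 = -100, taxes: 100 + 200 = 300. Balances: taxes=300, vacation=-100
Event 4 (transfer 150 taxes -> vacation): taxes: 300 - 150 = 150, vacation: -100 + 150 = 50. Balances: taxes=150, vacation=50
Event 5 (transfer 100 vacation -> taxes): vacation: 50 - 100 = -50, taxes: 150 + 100 = 250. Balances: taxes=250, vacation=-50
Event 6 (withdraw 250 from taxes): taxes: 250 - 250 = 0. Balances: taxes=0, vacation=-50
Event 7 (withdraw 250 from vacation): vacation: -50 - 250 = -300. Balances: taxes=0, vacation=-300
Event 8 (withdraw 250 from vacation): vacation: -300 - 250 = -550. Balances: taxes=0, vacation=-550
Event 9 (transfer 300 vacation -> taxes): vacation: -550 - 300 = -850, taxes: 0 + 300 = 300. Balances: taxes=300, vacation=-850
Event 10 (deposit 250 to taxes): taxes: 300 + 250 = 550. Balances: taxes=550, vacation=-850

Final balance of vacation: -850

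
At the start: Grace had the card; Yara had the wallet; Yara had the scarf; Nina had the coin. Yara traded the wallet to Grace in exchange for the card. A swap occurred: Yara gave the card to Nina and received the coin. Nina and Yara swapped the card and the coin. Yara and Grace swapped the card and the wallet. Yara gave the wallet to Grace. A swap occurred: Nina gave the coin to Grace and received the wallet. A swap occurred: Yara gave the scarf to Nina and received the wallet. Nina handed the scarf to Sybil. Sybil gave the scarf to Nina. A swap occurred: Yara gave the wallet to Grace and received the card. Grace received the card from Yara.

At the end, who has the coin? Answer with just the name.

Answer: Grace

Derivation:
Tracking all object holders:
Start: card:Grace, wallet:Yara, scarf:Yara, coin:Nina
Event 1 (swap wallet<->card: now wallet:Grace, card:Yara). State: card:Yara, wallet:Grace, scarf:Yara, coin:Nina
Event 2 (swap card<->coin: now card:Nina, coin:Yara). State: card:Nina, wallet:Grace, scarf:Yara, coin:Yara
Event 3 (swap card<->coin: now card:Yara, coin:Nina). State: card:Yara, wallet:Grace, scarf:Yara, coin:Nina
Event 4 (swap card<->wallet: now card:Grace, wallet:Yara). State: card:Grace, wallet:Yara, scarf:Yara, coin:Nina
Event 5 (give wallet: Yara -> Grace). State: card:Grace, wallet:Grace, scarf:Yara, coin:Nina
Event 6 (swap coin<->wallet: now coin:Grace, wallet:Nina). State: card:Grace, wallet:Nina, scarf:Yara, coin:Grace
Event 7 (swap scarf<->wallet: now scarf:Nina, wallet:Yara). State: card:Grace, wallet:Yara, scarf:Nina, coin:Grace
Event 8 (give scarf: Nina -> Sybil). State: card:Grace, wallet:Yara, scarf:Sybil, coin:Grace
Event 9 (give scarf: Sybil -> Nina). State: card:Grace, wallet:Yara, scarf:Nina, coin:Grace
Event 10 (swap wallet<->card: now wallet:Grace, card:Yara). State: card:Yara, wallet:Grace, scarf:Nina, coin:Grace
Event 11 (give card: Yara -> Grace). State: card:Grace, wallet:Grace, scarf:Nina, coin:Grace

Final state: card:Grace, wallet:Grace, scarf:Nina, coin:Grace
The coin is held by Grace.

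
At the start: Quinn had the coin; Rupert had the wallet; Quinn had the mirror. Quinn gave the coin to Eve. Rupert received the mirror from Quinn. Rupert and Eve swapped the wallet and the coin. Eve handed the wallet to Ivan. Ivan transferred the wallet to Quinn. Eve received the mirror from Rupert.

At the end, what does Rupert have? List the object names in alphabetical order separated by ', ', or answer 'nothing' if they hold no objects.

Answer: coin

Derivation:
Tracking all object holders:
Start: coin:Quinn, wallet:Rupert, mirror:Quinn
Event 1 (give coin: Quinn -> Eve). State: coin:Eve, wallet:Rupert, mirror:Quinn
Event 2 (give mirror: Quinn -> Rupert). State: coin:Eve, wallet:Rupert, mirror:Rupert
Event 3 (swap wallet<->coin: now wallet:Eve, coin:Rupert). State: coin:Rupert, wallet:Eve, mirror:Rupert
Event 4 (give wallet: Eve -> Ivan). State: coin:Rupert, wallet:Ivan, mirror:Rupert
Event 5 (give wallet: Ivan -> Quinn). State: coin:Rupert, wallet:Quinn, mirror:Rupert
Event 6 (give mirror: Rupert -> Eve). State: coin:Rupert, wallet:Quinn, mirror:Eve

Final state: coin:Rupert, wallet:Quinn, mirror:Eve
Rupert holds: coin.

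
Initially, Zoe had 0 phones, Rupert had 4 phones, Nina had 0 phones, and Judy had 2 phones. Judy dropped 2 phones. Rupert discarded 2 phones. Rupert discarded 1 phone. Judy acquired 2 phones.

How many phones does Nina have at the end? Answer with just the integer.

Answer: 0

Derivation:
Tracking counts step by step:
Start: Zoe=0, Rupert=4, Nina=0, Judy=2
Event 1 (Judy -2): Judy: 2 -> 0. State: Zoe=0, Rupert=4, Nina=0, Judy=0
Event 2 (Rupert -2): Rupert: 4 -> 2. State: Zoe=0, Rupert=2, Nina=0, Judy=0
Event 3 (Rupert -1): Rupert: 2 -> 1. State: Zoe=0, Rupert=1, Nina=0, Judy=0
Event 4 (Judy +2): Judy: 0 -> 2. State: Zoe=0, Rupert=1, Nina=0, Judy=2

Nina's final count: 0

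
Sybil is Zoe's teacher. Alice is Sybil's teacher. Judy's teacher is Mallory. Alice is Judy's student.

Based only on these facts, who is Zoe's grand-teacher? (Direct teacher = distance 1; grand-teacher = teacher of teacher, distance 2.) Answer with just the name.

Reconstructing the teacher chain from the given facts:
  Mallory -> Judy -> Alice -> Sybil -> Zoe
(each arrow means 'teacher of the next')
Positions in the chain (0 = top):
  position of Mallory: 0
  position of Judy: 1
  position of Alice: 2
  position of Sybil: 3
  position of Zoe: 4

Zoe is at position 4; the grand-teacher is 2 steps up the chain, i.e. position 2: Alice.

Answer: Alice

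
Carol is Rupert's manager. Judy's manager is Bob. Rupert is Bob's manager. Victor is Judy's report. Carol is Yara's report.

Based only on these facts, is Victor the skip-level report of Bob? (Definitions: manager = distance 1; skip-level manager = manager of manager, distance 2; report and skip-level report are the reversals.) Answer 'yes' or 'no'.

Answer: yes

Derivation:
Reconstructing the manager chain from the given facts:
  Yara -> Carol -> Rupert -> Bob -> Judy -> Victor
(each arrow means 'manager of the next')
Positions in the chain (0 = top):
  position of Yara: 0
  position of Carol: 1
  position of Rupert: 2
  position of Bob: 3
  position of Judy: 4
  position of Victor: 5

Victor is at position 5, Bob is at position 3; signed distance (j - i) = -2.
'skip-level report' requires j - i = -2. Actual distance is -2, so the relation HOLDS.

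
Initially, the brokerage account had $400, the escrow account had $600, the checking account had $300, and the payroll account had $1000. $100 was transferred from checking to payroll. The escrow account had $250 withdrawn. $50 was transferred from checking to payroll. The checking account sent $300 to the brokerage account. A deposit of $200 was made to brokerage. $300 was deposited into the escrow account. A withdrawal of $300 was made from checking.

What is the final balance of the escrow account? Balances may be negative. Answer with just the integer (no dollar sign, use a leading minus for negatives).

Tracking account balances step by step:
Start: brokerage=400, escrow=600, checking=300, payroll=1000
Event 1 (transfer 100 checking -> payroll): checking: 300 - 100 = 200, payroll: 1000 + 100 = 1100. Balances: brokerage=400, escrow=600, checking=200, payroll=1100
Event 2 (withdraw 250 from escrow): escrow: 600 - 250 = 350. Balances: brokerage=400, escrow=350, checking=200, payroll=1100
Event 3 (transfer 50 checking -> payroll): checking: 200 - 50 = 150, payroll: 1100 + 50 = 1150. Balances: brokerage=400, escrow=350, checking=150, payroll=1150
Event 4 (transfer 300 checking -> brokerage): checking: 150 - 300 = -150, brokerage: 400 + 300 = 700. Balances: brokerage=700, escrow=350, checking=-150, payroll=1150
Event 5 (deposit 200 to brokerage): brokerage: 700 + 200 = 900. Balances: brokerage=900, escrow=350, checking=-150, payroll=1150
Event 6 (deposit 300 to escrow): escrow: 350 + 300 = 650. Balances: brokerage=900, escrow=650, checking=-150, payroll=1150
Event 7 (withdraw 300 from checking): checking: -150 - 300 = -450. Balances: brokerage=900, escrow=650, checking=-450, payroll=1150

Final balance of escrow: 650

Answer: 650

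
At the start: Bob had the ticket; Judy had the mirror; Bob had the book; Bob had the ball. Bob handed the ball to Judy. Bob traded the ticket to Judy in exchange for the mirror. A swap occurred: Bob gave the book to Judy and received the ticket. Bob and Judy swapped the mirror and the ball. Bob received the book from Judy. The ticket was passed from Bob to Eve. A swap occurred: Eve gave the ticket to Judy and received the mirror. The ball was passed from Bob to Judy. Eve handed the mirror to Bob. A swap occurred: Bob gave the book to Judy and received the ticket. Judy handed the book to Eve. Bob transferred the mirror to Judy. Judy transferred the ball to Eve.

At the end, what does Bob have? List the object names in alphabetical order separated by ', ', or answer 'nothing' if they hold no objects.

Answer: ticket

Derivation:
Tracking all object holders:
Start: ticket:Bob, mirror:Judy, book:Bob, ball:Bob
Event 1 (give ball: Bob -> Judy). State: ticket:Bob, mirror:Judy, book:Bob, ball:Judy
Event 2 (swap ticket<->mirror: now ticket:Judy, mirror:Bob). State: ticket:Judy, mirror:Bob, book:Bob, ball:Judy
Event 3 (swap book<->ticket: now book:Judy, ticket:Bob). State: ticket:Bob, mirror:Bob, book:Judy, ball:Judy
Event 4 (swap mirror<->ball: now mirror:Judy, ball:Bob). State: ticket:Bob, mirror:Judy, book:Judy, ball:Bob
Event 5 (give book: Judy -> Bob). State: ticket:Bob, mirror:Judy, book:Bob, ball:Bob
Event 6 (give ticket: Bob -> Eve). State: ticket:Eve, mirror:Judy, book:Bob, ball:Bob
Event 7 (swap ticket<->mirror: now ticket:Judy, mirror:Eve). State: ticket:Judy, mirror:Eve, book:Bob, ball:Bob
Event 8 (give ball: Bob -> Judy). State: ticket:Judy, mirror:Eve, book:Bob, ball:Judy
Event 9 (give mirror: Eve -> Bob). State: ticket:Judy, mirror:Bob, book:Bob, ball:Judy
Event 10 (swap book<->ticket: now book:Judy, ticket:Bob). State: ticket:Bob, mirror:Bob, book:Judy, ball:Judy
Event 11 (give book: Judy -> Eve). State: ticket:Bob, mirror:Bob, book:Eve, ball:Judy
Event 12 (give mirror: Bob -> Judy). State: ticket:Bob, mirror:Judy, book:Eve, ball:Judy
Event 13 (give ball: Judy -> Eve). State: ticket:Bob, mirror:Judy, book:Eve, ball:Eve

Final state: ticket:Bob, mirror:Judy, book:Eve, ball:Eve
Bob holds: ticket.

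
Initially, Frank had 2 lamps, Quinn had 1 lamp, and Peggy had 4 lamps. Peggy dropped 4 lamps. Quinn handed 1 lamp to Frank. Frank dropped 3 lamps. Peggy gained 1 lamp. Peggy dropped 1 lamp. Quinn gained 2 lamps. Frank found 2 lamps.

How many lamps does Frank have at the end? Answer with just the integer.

Answer: 2

Derivation:
Tracking counts step by step:
Start: Frank=2, Quinn=1, Peggy=4
Event 1 (Peggy -4): Peggy: 4 -> 0. State: Frank=2, Quinn=1, Peggy=0
Event 2 (Quinn -> Frank, 1): Quinn: 1 -> 0, Frank: 2 -> 3. State: Frank=3, Quinn=0, Peggy=0
Event 3 (Frank -3): Frank: 3 -> 0. State: Frank=0, Quinn=0, Peggy=0
Event 4 (Peggy +1): Peggy: 0 -> 1. State: Frank=0, Quinn=0, Peggy=1
Event 5 (Peggy -1): Peggy: 1 -> 0. State: Frank=0, Quinn=0, Peggy=0
Event 6 (Quinn +2): Quinn: 0 -> 2. State: Frank=0, Quinn=2, Peggy=0
Event 7 (Frank +2): Frank: 0 -> 2. State: Frank=2, Quinn=2, Peggy=0

Frank's final count: 2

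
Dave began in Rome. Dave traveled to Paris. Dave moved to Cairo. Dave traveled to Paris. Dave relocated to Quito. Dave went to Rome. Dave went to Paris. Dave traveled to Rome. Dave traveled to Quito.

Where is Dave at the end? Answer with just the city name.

Answer: Quito

Derivation:
Tracking Dave's location:
Start: Dave is in Rome.
After move 1: Rome -> Paris. Dave is in Paris.
After move 2: Paris -> Cairo. Dave is in Cairo.
After move 3: Cairo -> Paris. Dave is in Paris.
After move 4: Paris -> Quito. Dave is in Quito.
After move 5: Quito -> Rome. Dave is in Rome.
After move 6: Rome -> Paris. Dave is in Paris.
After move 7: Paris -> Rome. Dave is in Rome.
After move 8: Rome -> Quito. Dave is in Quito.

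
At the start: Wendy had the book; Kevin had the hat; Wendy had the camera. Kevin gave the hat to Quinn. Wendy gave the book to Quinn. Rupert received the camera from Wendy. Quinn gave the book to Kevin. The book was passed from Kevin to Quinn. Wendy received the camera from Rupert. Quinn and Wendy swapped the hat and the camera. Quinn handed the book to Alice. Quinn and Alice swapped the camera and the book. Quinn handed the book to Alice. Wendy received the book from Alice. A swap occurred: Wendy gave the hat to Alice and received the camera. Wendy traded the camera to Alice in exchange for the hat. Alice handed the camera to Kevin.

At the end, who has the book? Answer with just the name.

Answer: Wendy

Derivation:
Tracking all object holders:
Start: book:Wendy, hat:Kevin, camera:Wendy
Event 1 (give hat: Kevin -> Quinn). State: book:Wendy, hat:Quinn, camera:Wendy
Event 2 (give book: Wendy -> Quinn). State: book:Quinn, hat:Quinn, camera:Wendy
Event 3 (give camera: Wendy -> Rupert). State: book:Quinn, hat:Quinn, camera:Rupert
Event 4 (give book: Quinn -> Kevin). State: book:Kevin, hat:Quinn, camera:Rupert
Event 5 (give book: Kevin -> Quinn). State: book:Quinn, hat:Quinn, camera:Rupert
Event 6 (give camera: Rupert -> Wendy). State: book:Quinn, hat:Quinn, camera:Wendy
Event 7 (swap hat<->camera: now hat:Wendy, camera:Quinn). State: book:Quinn, hat:Wendy, camera:Quinn
Event 8 (give book: Quinn -> Alice). State: book:Alice, hat:Wendy, camera:Quinn
Event 9 (swap camera<->book: now camera:Alice, book:Quinn). State: book:Quinn, hat:Wendy, camera:Alice
Event 10 (give book: Quinn -> Alice). State: book:Alice, hat:Wendy, camera:Alice
Event 11 (give book: Alice -> Wendy). State: book:Wendy, hat:Wendy, camera:Alice
Event 12 (swap hat<->camera: now hat:Alice, camera:Wendy). State: book:Wendy, hat:Alice, camera:Wendy
Event 13 (swap camera<->hat: now camera:Alice, hat:Wendy). State: book:Wendy, hat:Wendy, camera:Alice
Event 14 (give camera: Alice -> Kevin). State: book:Wendy, hat:Wendy, camera:Kevin

Final state: book:Wendy, hat:Wendy, camera:Kevin
The book is held by Wendy.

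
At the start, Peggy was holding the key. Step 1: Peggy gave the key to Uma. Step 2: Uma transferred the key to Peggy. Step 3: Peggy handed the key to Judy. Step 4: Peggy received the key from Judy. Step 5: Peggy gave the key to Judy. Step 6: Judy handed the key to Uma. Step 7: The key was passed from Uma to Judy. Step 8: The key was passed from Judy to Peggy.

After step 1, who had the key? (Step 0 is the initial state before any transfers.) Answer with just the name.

Tracking the key holder through step 1:
After step 0 (start): Peggy
After step 1: Uma

At step 1, the holder is Uma.

Answer: Uma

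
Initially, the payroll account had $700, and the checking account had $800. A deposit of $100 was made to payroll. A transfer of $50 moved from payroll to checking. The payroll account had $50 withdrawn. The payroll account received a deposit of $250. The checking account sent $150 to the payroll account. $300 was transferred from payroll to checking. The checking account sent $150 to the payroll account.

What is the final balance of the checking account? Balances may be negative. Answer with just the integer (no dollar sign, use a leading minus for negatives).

Tracking account balances step by step:
Start: payroll=700, checking=800
Event 1 (deposit 100 to payroll): payroll: 700 + 100 = 800. Balances: payroll=800, checking=800
Event 2 (transfer 50 payroll -> checking): payroll: 800 - 50 = 750, checking: 800 + 50 = 850. Balances: payroll=750, checking=850
Event 3 (withdraw 50 from payroll): payroll: 750 - 50 = 700. Balances: payroll=700, checking=850
Event 4 (deposit 250 to payroll): payroll: 700 + 250 = 950. Balances: payroll=950, checking=850
Event 5 (transfer 150 checking -> payroll): checking: 850 - 150 = 700, payroll: 950 + 150 = 1100. Balances: payroll=1100, checking=700
Event 6 (transfer 300 payroll -> checking): payroll: 1100 - 300 = 800, checking: 700 + 300 = 1000. Balances: payroll=800, checking=1000
Event 7 (transfer 150 checking -> payroll): checking: 1000 - 150 = 850, payroll: 800 + 150 = 950. Balances: payroll=950, checking=850

Final balance of checking: 850

Answer: 850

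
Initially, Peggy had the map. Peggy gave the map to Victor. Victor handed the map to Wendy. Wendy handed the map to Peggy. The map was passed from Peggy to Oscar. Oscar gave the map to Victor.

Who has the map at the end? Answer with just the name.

Tracking the map through each event:
Start: Peggy has the map.
After event 1: Victor has the map.
After event 2: Wendy has the map.
After event 3: Peggy has the map.
After event 4: Oscar has the map.
After event 5: Victor has the map.

Answer: Victor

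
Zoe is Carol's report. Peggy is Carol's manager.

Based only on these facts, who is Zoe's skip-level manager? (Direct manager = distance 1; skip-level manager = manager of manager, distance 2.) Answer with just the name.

Answer: Peggy

Derivation:
Reconstructing the manager chain from the given facts:
  Peggy -> Carol -> Zoe
(each arrow means 'manager of the next')
Positions in the chain (0 = top):
  position of Peggy: 0
  position of Carol: 1
  position of Zoe: 2

Zoe is at position 2; the skip-level manager is 2 steps up the chain, i.e. position 0: Peggy.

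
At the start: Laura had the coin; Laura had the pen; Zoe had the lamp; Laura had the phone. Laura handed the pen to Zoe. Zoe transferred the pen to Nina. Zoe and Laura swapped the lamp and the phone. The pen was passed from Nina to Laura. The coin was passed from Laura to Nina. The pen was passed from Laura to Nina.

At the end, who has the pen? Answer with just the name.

Answer: Nina

Derivation:
Tracking all object holders:
Start: coin:Laura, pen:Laura, lamp:Zoe, phone:Laura
Event 1 (give pen: Laura -> Zoe). State: coin:Laura, pen:Zoe, lamp:Zoe, phone:Laura
Event 2 (give pen: Zoe -> Nina). State: coin:Laura, pen:Nina, lamp:Zoe, phone:Laura
Event 3 (swap lamp<->phone: now lamp:Laura, phone:Zoe). State: coin:Laura, pen:Nina, lamp:Laura, phone:Zoe
Event 4 (give pen: Nina -> Laura). State: coin:Laura, pen:Laura, lamp:Laura, phone:Zoe
Event 5 (give coin: Laura -> Nina). State: coin:Nina, pen:Laura, lamp:Laura, phone:Zoe
Event 6 (give pen: Laura -> Nina). State: coin:Nina, pen:Nina, lamp:Laura, phone:Zoe

Final state: coin:Nina, pen:Nina, lamp:Laura, phone:Zoe
The pen is held by Nina.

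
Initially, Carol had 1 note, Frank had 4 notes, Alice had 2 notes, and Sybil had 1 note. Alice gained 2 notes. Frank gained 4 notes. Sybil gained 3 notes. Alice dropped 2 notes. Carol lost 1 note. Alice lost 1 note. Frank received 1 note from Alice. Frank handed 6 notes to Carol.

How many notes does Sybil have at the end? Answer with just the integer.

Tracking counts step by step:
Start: Carol=1, Frank=4, Alice=2, Sybil=1
Event 1 (Alice +2): Alice: 2 -> 4. State: Carol=1, Frank=4, Alice=4, Sybil=1
Event 2 (Frank +4): Frank: 4 -> 8. State: Carol=1, Frank=8, Alice=4, Sybil=1
Event 3 (Sybil +3): Sybil: 1 -> 4. State: Carol=1, Frank=8, Alice=4, Sybil=4
Event 4 (Alice -2): Alice: 4 -> 2. State: Carol=1, Frank=8, Alice=2, Sybil=4
Event 5 (Carol -1): Carol: 1 -> 0. State: Carol=0, Frank=8, Alice=2, Sybil=4
Event 6 (Alice -1): Alice: 2 -> 1. State: Carol=0, Frank=8, Alice=1, Sybil=4
Event 7 (Alice -> Frank, 1): Alice: 1 -> 0, Frank: 8 -> 9. State: Carol=0, Frank=9, Alice=0, Sybil=4
Event 8 (Frank -> Carol, 6): Frank: 9 -> 3, Carol: 0 -> 6. State: Carol=6, Frank=3, Alice=0, Sybil=4

Sybil's final count: 4

Answer: 4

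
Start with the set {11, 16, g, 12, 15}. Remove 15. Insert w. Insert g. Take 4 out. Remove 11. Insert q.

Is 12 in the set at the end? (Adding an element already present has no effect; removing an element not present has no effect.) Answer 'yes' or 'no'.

Answer: yes

Derivation:
Tracking the set through each operation:
Start: {11, 12, 15, 16, g}
Event 1 (remove 15): removed. Set: {11, 12, 16, g}
Event 2 (add w): added. Set: {11, 12, 16, g, w}
Event 3 (add g): already present, no change. Set: {11, 12, 16, g, w}
Event 4 (remove 4): not present, no change. Set: {11, 12, 16, g, w}
Event 5 (remove 11): removed. Set: {12, 16, g, w}
Event 6 (add q): added. Set: {12, 16, g, q, w}

Final set: {12, 16, g, q, w} (size 5)
12 is in the final set.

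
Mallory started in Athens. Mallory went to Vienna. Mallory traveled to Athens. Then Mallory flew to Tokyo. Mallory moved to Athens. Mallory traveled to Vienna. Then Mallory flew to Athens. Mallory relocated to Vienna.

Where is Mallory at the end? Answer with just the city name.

Answer: Vienna

Derivation:
Tracking Mallory's location:
Start: Mallory is in Athens.
After move 1: Athens -> Vienna. Mallory is in Vienna.
After move 2: Vienna -> Athens. Mallory is in Athens.
After move 3: Athens -> Tokyo. Mallory is in Tokyo.
After move 4: Tokyo -> Athens. Mallory is in Athens.
After move 5: Athens -> Vienna. Mallory is in Vienna.
After move 6: Vienna -> Athens. Mallory is in Athens.
After move 7: Athens -> Vienna. Mallory is in Vienna.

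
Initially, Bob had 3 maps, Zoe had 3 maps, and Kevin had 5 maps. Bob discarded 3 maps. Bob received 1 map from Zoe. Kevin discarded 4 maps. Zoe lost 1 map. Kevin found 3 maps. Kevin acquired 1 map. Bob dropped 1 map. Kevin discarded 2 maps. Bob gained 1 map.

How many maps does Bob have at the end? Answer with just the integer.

Answer: 1

Derivation:
Tracking counts step by step:
Start: Bob=3, Zoe=3, Kevin=5
Event 1 (Bob -3): Bob: 3 -> 0. State: Bob=0, Zoe=3, Kevin=5
Event 2 (Zoe -> Bob, 1): Zoe: 3 -> 2, Bob: 0 -> 1. State: Bob=1, Zoe=2, Kevin=5
Event 3 (Kevin -4): Kevin: 5 -> 1. State: Bob=1, Zoe=2, Kevin=1
Event 4 (Zoe -1): Zoe: 2 -> 1. State: Bob=1, Zoe=1, Kevin=1
Event 5 (Kevin +3): Kevin: 1 -> 4. State: Bob=1, Zoe=1, Kevin=4
Event 6 (Kevin +1): Kevin: 4 -> 5. State: Bob=1, Zoe=1, Kevin=5
Event 7 (Bob -1): Bob: 1 -> 0. State: Bob=0, Zoe=1, Kevin=5
Event 8 (Kevin -2): Kevin: 5 -> 3. State: Bob=0, Zoe=1, Kevin=3
Event 9 (Bob +1): Bob: 0 -> 1. State: Bob=1, Zoe=1, Kevin=3

Bob's final count: 1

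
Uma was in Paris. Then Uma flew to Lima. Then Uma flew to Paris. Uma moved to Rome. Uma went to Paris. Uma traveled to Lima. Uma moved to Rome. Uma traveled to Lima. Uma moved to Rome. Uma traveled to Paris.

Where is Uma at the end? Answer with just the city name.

Tracking Uma's location:
Start: Uma is in Paris.
After move 1: Paris -> Lima. Uma is in Lima.
After move 2: Lima -> Paris. Uma is in Paris.
After move 3: Paris -> Rome. Uma is in Rome.
After move 4: Rome -> Paris. Uma is in Paris.
After move 5: Paris -> Lima. Uma is in Lima.
After move 6: Lima -> Rome. Uma is in Rome.
After move 7: Rome -> Lima. Uma is in Lima.
After move 8: Lima -> Rome. Uma is in Rome.
After move 9: Rome -> Paris. Uma is in Paris.

Answer: Paris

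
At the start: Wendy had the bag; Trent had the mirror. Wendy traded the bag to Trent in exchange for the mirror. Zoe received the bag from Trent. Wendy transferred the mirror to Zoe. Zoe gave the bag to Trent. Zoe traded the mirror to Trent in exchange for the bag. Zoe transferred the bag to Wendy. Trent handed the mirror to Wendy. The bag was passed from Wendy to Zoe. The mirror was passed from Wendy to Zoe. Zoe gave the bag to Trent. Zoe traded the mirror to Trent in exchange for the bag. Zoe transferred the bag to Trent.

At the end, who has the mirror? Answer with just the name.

Tracking all object holders:
Start: bag:Wendy, mirror:Trent
Event 1 (swap bag<->mirror: now bag:Trent, mirror:Wendy). State: bag:Trent, mirror:Wendy
Event 2 (give bag: Trent -> Zoe). State: bag:Zoe, mirror:Wendy
Event 3 (give mirror: Wendy -> Zoe). State: bag:Zoe, mirror:Zoe
Event 4 (give bag: Zoe -> Trent). State: bag:Trent, mirror:Zoe
Event 5 (swap mirror<->bag: now mirror:Trent, bag:Zoe). State: bag:Zoe, mirror:Trent
Event 6 (give bag: Zoe -> Wendy). State: bag:Wendy, mirror:Trent
Event 7 (give mirror: Trent -> Wendy). State: bag:Wendy, mirror:Wendy
Event 8 (give bag: Wendy -> Zoe). State: bag:Zoe, mirror:Wendy
Event 9 (give mirror: Wendy -> Zoe). State: bag:Zoe, mirror:Zoe
Event 10 (give bag: Zoe -> Trent). State: bag:Trent, mirror:Zoe
Event 11 (swap mirror<->bag: now mirror:Trent, bag:Zoe). State: bag:Zoe, mirror:Trent
Event 12 (give bag: Zoe -> Trent). State: bag:Trent, mirror:Trent

Final state: bag:Trent, mirror:Trent
The mirror is held by Trent.

Answer: Trent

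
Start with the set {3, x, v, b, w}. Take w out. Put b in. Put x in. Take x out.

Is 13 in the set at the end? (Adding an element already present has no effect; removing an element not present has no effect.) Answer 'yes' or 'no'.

Tracking the set through each operation:
Start: {3, b, v, w, x}
Event 1 (remove w): removed. Set: {3, b, v, x}
Event 2 (add b): already present, no change. Set: {3, b, v, x}
Event 3 (add x): already present, no change. Set: {3, b, v, x}
Event 4 (remove x): removed. Set: {3, b, v}

Final set: {3, b, v} (size 3)
13 is NOT in the final set.

Answer: no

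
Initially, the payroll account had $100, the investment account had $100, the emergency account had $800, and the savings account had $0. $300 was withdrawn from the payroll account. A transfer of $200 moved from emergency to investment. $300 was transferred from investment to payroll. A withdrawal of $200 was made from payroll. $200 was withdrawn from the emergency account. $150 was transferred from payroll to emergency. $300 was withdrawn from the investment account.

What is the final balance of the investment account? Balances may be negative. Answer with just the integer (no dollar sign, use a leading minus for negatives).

Tracking account balances step by step:
Start: payroll=100, investment=100, emergency=800, savings=0
Event 1 (withdraw 300 from payroll): payroll: 100 - 300 = -200. Balances: payroll=-200, investment=100, emergency=800, savings=0
Event 2 (transfer 200 emergency -> investment): emergency: 800 - 200 = 600, investment: 100 + 200 = 300. Balances: payroll=-200, investment=300, emergency=600, savings=0
Event 3 (transfer 300 investment -> payroll): investment: 300 - 300 = 0, payroll: -200 + 300 = 100. Balances: payroll=100, investment=0, emergency=600, savings=0
Event 4 (withdraw 200 from payroll): payroll: 100 - 200 = -100. Balances: payroll=-100, investment=0, emergency=600, savings=0
Event 5 (withdraw 200 from emergency): emergency: 600 - 200 = 400. Balances: payroll=-100, investment=0, emergency=400, savings=0
Event 6 (transfer 150 payroll -> emergency): payroll: -100 - 150 = -250, emergency: 400 + 150 = 550. Balances: payroll=-250, investment=0, emergency=550, savings=0
Event 7 (withdraw 300 from investment): investment: 0 - 300 = -300. Balances: payroll=-250, investment=-300, emergency=550, savings=0

Final balance of investment: -300

Answer: -300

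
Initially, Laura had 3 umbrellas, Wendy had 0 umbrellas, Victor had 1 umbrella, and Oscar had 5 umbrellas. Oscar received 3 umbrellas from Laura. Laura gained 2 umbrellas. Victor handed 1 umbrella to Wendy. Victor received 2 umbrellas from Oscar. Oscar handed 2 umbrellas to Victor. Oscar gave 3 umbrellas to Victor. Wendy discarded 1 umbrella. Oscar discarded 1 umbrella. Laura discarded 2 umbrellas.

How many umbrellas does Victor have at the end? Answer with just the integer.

Tracking counts step by step:
Start: Laura=3, Wendy=0, Victor=1, Oscar=5
Event 1 (Laura -> Oscar, 3): Laura: 3 -> 0, Oscar: 5 -> 8. State: Laura=0, Wendy=0, Victor=1, Oscar=8
Event 2 (Laura +2): Laura: 0 -> 2. State: Laura=2, Wendy=0, Victor=1, Oscar=8
Event 3 (Victor -> Wendy, 1): Victor: 1 -> 0, Wendy: 0 -> 1. State: Laura=2, Wendy=1, Victor=0, Oscar=8
Event 4 (Oscar -> Victor, 2): Oscar: 8 -> 6, Victor: 0 -> 2. State: Laura=2, Wendy=1, Victor=2, Oscar=6
Event 5 (Oscar -> Victor, 2): Oscar: 6 -> 4, Victor: 2 -> 4. State: Laura=2, Wendy=1, Victor=4, Oscar=4
Event 6 (Oscar -> Victor, 3): Oscar: 4 -> 1, Victor: 4 -> 7. State: Laura=2, Wendy=1, Victor=7, Oscar=1
Event 7 (Wendy -1): Wendy: 1 -> 0. State: Laura=2, Wendy=0, Victor=7, Oscar=1
Event 8 (Oscar -1): Oscar: 1 -> 0. State: Laura=2, Wendy=0, Victor=7, Oscar=0
Event 9 (Laura -2): Laura: 2 -> 0. State: Laura=0, Wendy=0, Victor=7, Oscar=0

Victor's final count: 7

Answer: 7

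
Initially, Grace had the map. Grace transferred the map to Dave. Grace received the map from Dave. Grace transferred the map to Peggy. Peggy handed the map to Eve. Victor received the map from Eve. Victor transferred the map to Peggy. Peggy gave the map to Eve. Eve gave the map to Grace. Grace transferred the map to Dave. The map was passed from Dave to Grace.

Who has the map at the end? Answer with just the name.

Answer: Grace

Derivation:
Tracking the map through each event:
Start: Grace has the map.
After event 1: Dave has the map.
After event 2: Grace has the map.
After event 3: Peggy has the map.
After event 4: Eve has the map.
After event 5: Victor has the map.
After event 6: Peggy has the map.
After event 7: Eve has the map.
After event 8: Grace has the map.
After event 9: Dave has the map.
After event 10: Grace has the map.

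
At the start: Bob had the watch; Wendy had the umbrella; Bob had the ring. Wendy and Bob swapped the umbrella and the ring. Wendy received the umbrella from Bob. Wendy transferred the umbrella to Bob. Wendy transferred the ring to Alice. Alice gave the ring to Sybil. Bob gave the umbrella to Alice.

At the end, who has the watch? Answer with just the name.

Tracking all object holders:
Start: watch:Bob, umbrella:Wendy, ring:Bob
Event 1 (swap umbrella<->ring: now umbrella:Bob, ring:Wendy). State: watch:Bob, umbrella:Bob, ring:Wendy
Event 2 (give umbrella: Bob -> Wendy). State: watch:Bob, umbrella:Wendy, ring:Wendy
Event 3 (give umbrella: Wendy -> Bob). State: watch:Bob, umbrella:Bob, ring:Wendy
Event 4 (give ring: Wendy -> Alice). State: watch:Bob, umbrella:Bob, ring:Alice
Event 5 (give ring: Alice -> Sybil). State: watch:Bob, umbrella:Bob, ring:Sybil
Event 6 (give umbrella: Bob -> Alice). State: watch:Bob, umbrella:Alice, ring:Sybil

Final state: watch:Bob, umbrella:Alice, ring:Sybil
The watch is held by Bob.

Answer: Bob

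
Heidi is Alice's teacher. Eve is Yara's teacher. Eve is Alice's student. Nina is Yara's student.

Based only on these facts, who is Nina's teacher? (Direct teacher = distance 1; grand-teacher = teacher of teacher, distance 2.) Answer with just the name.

Reconstructing the teacher chain from the given facts:
  Heidi -> Alice -> Eve -> Yara -> Nina
(each arrow means 'teacher of the next')
Positions in the chain (0 = top):
  position of Heidi: 0
  position of Alice: 1
  position of Eve: 2
  position of Yara: 3
  position of Nina: 4

Nina is at position 4; the teacher is 1 step up the chain, i.e. position 3: Yara.

Answer: Yara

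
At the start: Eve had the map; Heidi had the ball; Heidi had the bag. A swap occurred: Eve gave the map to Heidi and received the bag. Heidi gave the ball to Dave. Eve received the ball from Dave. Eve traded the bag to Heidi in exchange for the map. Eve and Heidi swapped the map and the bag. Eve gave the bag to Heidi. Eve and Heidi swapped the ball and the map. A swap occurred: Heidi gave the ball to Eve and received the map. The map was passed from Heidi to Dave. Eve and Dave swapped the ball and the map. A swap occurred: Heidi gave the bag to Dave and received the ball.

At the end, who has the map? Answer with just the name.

Tracking all object holders:
Start: map:Eve, ball:Heidi, bag:Heidi
Event 1 (swap map<->bag: now map:Heidi, bag:Eve). State: map:Heidi, ball:Heidi, bag:Eve
Event 2 (give ball: Heidi -> Dave). State: map:Heidi, ball:Dave, bag:Eve
Event 3 (give ball: Dave -> Eve). State: map:Heidi, ball:Eve, bag:Eve
Event 4 (swap bag<->map: now bag:Heidi, map:Eve). State: map:Eve, ball:Eve, bag:Heidi
Event 5 (swap map<->bag: now map:Heidi, bag:Eve). State: map:Heidi, ball:Eve, bag:Eve
Event 6 (give bag: Eve -> Heidi). State: map:Heidi, ball:Eve, bag:Heidi
Event 7 (swap ball<->map: now ball:Heidi, map:Eve). State: map:Eve, ball:Heidi, bag:Heidi
Event 8 (swap ball<->map: now ball:Eve, map:Heidi). State: map:Heidi, ball:Eve, bag:Heidi
Event 9 (give map: Heidi -> Dave). State: map:Dave, ball:Eve, bag:Heidi
Event 10 (swap ball<->map: now ball:Dave, map:Eve). State: map:Eve, ball:Dave, bag:Heidi
Event 11 (swap bag<->ball: now bag:Dave, ball:Heidi). State: map:Eve, ball:Heidi, bag:Dave

Final state: map:Eve, ball:Heidi, bag:Dave
The map is held by Eve.

Answer: Eve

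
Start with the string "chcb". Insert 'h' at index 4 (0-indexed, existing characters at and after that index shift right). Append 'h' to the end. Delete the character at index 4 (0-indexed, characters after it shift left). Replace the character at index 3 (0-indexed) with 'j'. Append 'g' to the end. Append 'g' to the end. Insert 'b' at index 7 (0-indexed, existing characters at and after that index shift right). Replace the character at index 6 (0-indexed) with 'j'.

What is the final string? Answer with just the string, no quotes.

Applying each edit step by step:
Start: "chcb"
Op 1 (insert 'h' at idx 4): "chcb" -> "chcbh"
Op 2 (append 'h'): "chcbh" -> "chcbhh"
Op 3 (delete idx 4 = 'h'): "chcbhh" -> "chcbh"
Op 4 (replace idx 3: 'b' -> 'j'): "chcbh" -> "chcjh"
Op 5 (append 'g'): "chcjh" -> "chcjhg"
Op 6 (append 'g'): "chcjhg" -> "chcjhgg"
Op 7 (insert 'b' at idx 7): "chcjhgg" -> "chcjhggb"
Op 8 (replace idx 6: 'g' -> 'j'): "chcjhggb" -> "chcjhgjb"

Answer: chcjhgjb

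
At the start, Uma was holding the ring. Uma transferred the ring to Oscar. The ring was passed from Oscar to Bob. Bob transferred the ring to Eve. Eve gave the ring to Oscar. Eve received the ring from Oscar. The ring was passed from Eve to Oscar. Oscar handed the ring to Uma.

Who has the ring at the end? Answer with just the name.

Tracking the ring through each event:
Start: Uma has the ring.
After event 1: Oscar has the ring.
After event 2: Bob has the ring.
After event 3: Eve has the ring.
After event 4: Oscar has the ring.
After event 5: Eve has the ring.
After event 6: Oscar has the ring.
After event 7: Uma has the ring.

Answer: Uma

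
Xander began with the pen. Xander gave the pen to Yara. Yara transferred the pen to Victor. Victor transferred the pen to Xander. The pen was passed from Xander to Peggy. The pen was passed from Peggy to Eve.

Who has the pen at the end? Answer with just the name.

Tracking the pen through each event:
Start: Xander has the pen.
After event 1: Yara has the pen.
After event 2: Victor has the pen.
After event 3: Xander has the pen.
After event 4: Peggy has the pen.
After event 5: Eve has the pen.

Answer: Eve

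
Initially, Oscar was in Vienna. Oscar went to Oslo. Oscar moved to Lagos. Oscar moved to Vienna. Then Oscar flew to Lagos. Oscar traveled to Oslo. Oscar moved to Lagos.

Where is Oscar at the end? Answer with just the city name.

Answer: Lagos

Derivation:
Tracking Oscar's location:
Start: Oscar is in Vienna.
After move 1: Vienna -> Oslo. Oscar is in Oslo.
After move 2: Oslo -> Lagos. Oscar is in Lagos.
After move 3: Lagos -> Vienna. Oscar is in Vienna.
After move 4: Vienna -> Lagos. Oscar is in Lagos.
After move 5: Lagos -> Oslo. Oscar is in Oslo.
After move 6: Oslo -> Lagos. Oscar is in Lagos.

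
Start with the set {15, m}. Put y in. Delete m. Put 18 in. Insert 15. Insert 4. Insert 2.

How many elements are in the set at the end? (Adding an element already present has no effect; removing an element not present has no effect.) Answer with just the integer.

Tracking the set through each operation:
Start: {15, m}
Event 1 (add y): added. Set: {15, m, y}
Event 2 (remove m): removed. Set: {15, y}
Event 3 (add 18): added. Set: {15, 18, y}
Event 4 (add 15): already present, no change. Set: {15, 18, y}
Event 5 (add 4): added. Set: {15, 18, 4, y}
Event 6 (add 2): added. Set: {15, 18, 2, 4, y}

Final set: {15, 18, 2, 4, y} (size 5)

Answer: 5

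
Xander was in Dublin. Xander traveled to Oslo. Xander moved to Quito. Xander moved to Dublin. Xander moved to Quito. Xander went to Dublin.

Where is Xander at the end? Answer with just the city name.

Tracking Xander's location:
Start: Xander is in Dublin.
After move 1: Dublin -> Oslo. Xander is in Oslo.
After move 2: Oslo -> Quito. Xander is in Quito.
After move 3: Quito -> Dublin. Xander is in Dublin.
After move 4: Dublin -> Quito. Xander is in Quito.
After move 5: Quito -> Dublin. Xander is in Dublin.

Answer: Dublin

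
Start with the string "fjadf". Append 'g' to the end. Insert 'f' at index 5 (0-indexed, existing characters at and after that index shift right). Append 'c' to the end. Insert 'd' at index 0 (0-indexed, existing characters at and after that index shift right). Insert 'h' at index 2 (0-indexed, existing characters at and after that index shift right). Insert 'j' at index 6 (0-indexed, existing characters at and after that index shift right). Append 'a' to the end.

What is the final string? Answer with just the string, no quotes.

Answer: dfhjadjffgca

Derivation:
Applying each edit step by step:
Start: "fjadf"
Op 1 (append 'g'): "fjadf" -> "fjadfg"
Op 2 (insert 'f' at idx 5): "fjadfg" -> "fjadffg"
Op 3 (append 'c'): "fjadffg" -> "fjadffgc"
Op 4 (insert 'd' at idx 0): "fjadffgc" -> "dfjadffgc"
Op 5 (insert 'h' at idx 2): "dfjadffgc" -> "dfhjadffgc"
Op 6 (insert 'j' at idx 6): "dfhjadffgc" -> "dfhjadjffgc"
Op 7 (append 'a'): "dfhjadjffgc" -> "dfhjadjffgca"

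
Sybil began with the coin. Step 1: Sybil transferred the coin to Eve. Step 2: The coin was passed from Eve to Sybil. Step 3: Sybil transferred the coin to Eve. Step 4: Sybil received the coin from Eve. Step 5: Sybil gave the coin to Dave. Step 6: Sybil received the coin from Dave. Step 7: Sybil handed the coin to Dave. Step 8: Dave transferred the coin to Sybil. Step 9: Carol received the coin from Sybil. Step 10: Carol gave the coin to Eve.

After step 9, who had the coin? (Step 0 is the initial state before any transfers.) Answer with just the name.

Answer: Carol

Derivation:
Tracking the coin holder through step 9:
After step 0 (start): Sybil
After step 1: Eve
After step 2: Sybil
After step 3: Eve
After step 4: Sybil
After step 5: Dave
After step 6: Sybil
After step 7: Dave
After step 8: Sybil
After step 9: Carol

At step 9, the holder is Carol.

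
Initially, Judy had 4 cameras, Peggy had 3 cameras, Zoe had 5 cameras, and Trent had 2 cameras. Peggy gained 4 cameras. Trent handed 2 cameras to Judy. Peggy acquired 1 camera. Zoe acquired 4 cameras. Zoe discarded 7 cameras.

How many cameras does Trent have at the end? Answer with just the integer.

Answer: 0

Derivation:
Tracking counts step by step:
Start: Judy=4, Peggy=3, Zoe=5, Trent=2
Event 1 (Peggy +4): Peggy: 3 -> 7. State: Judy=4, Peggy=7, Zoe=5, Trent=2
Event 2 (Trent -> Judy, 2): Trent: 2 -> 0, Judy: 4 -> 6. State: Judy=6, Peggy=7, Zoe=5, Trent=0
Event 3 (Peggy +1): Peggy: 7 -> 8. State: Judy=6, Peggy=8, Zoe=5, Trent=0
Event 4 (Zoe +4): Zoe: 5 -> 9. State: Judy=6, Peggy=8, Zoe=9, Trent=0
Event 5 (Zoe -7): Zoe: 9 -> 2. State: Judy=6, Peggy=8, Zoe=2, Trent=0

Trent's final count: 0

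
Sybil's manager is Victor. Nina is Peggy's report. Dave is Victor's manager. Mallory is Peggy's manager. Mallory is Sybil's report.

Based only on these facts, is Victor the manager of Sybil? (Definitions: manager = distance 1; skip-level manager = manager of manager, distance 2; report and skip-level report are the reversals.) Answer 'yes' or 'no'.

Answer: yes

Derivation:
Reconstructing the manager chain from the given facts:
  Dave -> Victor -> Sybil -> Mallory -> Peggy -> Nina
(each arrow means 'manager of the next')
Positions in the chain (0 = top):
  position of Dave: 0
  position of Victor: 1
  position of Sybil: 2
  position of Mallory: 3
  position of Peggy: 4
  position of Nina: 5

Victor is at position 1, Sybil is at position 2; signed distance (j - i) = 1.
'manager' requires j - i = 1. Actual distance is 1, so the relation HOLDS.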